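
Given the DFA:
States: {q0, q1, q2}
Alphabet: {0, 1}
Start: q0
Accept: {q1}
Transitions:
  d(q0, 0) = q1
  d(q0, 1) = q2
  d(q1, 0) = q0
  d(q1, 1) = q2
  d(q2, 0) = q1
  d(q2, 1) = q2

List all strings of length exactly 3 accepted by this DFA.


All strings of length 3: 8 total
Accepted: 3

"000", "010", "110"


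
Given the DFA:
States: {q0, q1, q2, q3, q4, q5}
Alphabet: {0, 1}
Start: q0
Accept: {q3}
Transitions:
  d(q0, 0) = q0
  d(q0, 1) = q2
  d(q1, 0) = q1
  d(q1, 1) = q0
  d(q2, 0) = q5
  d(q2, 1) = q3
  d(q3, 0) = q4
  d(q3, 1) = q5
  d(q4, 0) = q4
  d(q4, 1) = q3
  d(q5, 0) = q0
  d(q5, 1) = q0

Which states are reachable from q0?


BFS from q0:
  layer 0: {q0}
  layer 1: {q2}
  layer 2: {q3, q5}
  layer 3: {q4}

{q0, q2, q3, q4, q5}


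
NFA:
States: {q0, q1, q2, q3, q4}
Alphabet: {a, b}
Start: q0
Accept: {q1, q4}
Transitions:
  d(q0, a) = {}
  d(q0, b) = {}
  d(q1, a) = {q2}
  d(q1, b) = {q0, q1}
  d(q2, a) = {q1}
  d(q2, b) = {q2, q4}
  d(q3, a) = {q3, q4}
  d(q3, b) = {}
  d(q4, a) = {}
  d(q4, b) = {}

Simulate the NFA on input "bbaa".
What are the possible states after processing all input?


Start: {q0}
  --b--> {}
  --b--> {}
  --a--> {}
  --a--> {}

{} (empty set, no valid transitions)


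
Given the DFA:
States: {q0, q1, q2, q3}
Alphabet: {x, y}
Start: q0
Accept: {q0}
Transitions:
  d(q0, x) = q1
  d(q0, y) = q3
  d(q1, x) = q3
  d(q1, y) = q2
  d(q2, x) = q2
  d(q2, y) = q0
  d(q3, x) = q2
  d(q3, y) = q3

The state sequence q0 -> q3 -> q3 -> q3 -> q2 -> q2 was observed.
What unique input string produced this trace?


Trace back each transition to find the symbol:
  q0 --[y]--> q3
  q3 --[y]--> q3
  q3 --[y]--> q3
  q3 --[x]--> q2
  q2 --[x]--> q2

"yyyxx"


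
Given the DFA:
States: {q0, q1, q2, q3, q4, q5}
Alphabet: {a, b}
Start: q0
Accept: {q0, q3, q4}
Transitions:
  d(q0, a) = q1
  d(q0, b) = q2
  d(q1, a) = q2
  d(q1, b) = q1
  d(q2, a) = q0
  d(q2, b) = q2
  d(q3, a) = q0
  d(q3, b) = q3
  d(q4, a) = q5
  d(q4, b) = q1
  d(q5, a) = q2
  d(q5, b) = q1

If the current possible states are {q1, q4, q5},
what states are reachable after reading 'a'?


Apply transition on 'a' from each current state:
  d(q1, a) = q2
  d(q4, a) = q5
  d(q5, a) = q2

{q2, q5}


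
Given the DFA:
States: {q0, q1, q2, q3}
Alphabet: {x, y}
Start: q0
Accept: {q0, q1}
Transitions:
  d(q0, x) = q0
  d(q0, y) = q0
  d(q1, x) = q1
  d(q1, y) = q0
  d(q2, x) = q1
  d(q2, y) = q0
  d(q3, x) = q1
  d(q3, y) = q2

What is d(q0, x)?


Looking up transition d(q0, x)

q0


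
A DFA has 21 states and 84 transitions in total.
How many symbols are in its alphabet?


Each state has exactly one transition per symbol.
|alphabet| = transitions / states = 84 / 21 = 4

4


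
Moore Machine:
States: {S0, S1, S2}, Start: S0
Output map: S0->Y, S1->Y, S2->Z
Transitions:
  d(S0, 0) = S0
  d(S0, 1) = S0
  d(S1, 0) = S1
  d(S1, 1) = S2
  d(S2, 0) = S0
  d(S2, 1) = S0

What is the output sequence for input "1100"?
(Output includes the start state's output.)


Start: S0 (output Y)
  --1--> S0 (output Y)
  --1--> S0 (output Y)
  --0--> S0 (output Y)
  --0--> S0 (output Y)

"YYYYY"


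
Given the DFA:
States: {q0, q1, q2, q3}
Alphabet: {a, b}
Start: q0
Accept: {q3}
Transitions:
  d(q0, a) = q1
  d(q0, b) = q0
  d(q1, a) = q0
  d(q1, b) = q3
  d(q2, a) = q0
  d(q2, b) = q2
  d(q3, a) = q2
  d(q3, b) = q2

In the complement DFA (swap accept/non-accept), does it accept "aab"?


Trace: q0 -> q1 -> q0 -> q0
Final: q0
Original accept: {q3}
Complement: q0 is not in original accept

Yes, complement accepts (original rejects)


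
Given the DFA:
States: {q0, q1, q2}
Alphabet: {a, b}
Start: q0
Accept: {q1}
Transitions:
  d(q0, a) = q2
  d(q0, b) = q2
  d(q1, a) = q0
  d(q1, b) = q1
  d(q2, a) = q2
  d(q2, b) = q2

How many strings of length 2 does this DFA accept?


Enumerating all length-2 strings:
  "aa" -> q2 [reject]
  "ab" -> q2 [reject]
  "ba" -> q2 [reject]
  "bb" -> q2 [reject]

0 out of 4


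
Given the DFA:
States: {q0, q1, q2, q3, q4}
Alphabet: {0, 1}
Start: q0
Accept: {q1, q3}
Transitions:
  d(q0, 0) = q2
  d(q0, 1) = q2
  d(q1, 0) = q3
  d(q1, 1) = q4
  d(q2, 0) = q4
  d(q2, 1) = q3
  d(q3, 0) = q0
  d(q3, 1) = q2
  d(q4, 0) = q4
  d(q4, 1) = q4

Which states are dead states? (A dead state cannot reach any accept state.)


Forward reachability from each state:
  q0 -> reaches accept state q3 (live)
  q1 -> reaches accept state q1 (live)
  q2 -> reaches accept state q3 (live)
  q3 -> reaches accept state q3 (live)
  q4 -> reaches {q4}, no accept state (dead)

{q4}


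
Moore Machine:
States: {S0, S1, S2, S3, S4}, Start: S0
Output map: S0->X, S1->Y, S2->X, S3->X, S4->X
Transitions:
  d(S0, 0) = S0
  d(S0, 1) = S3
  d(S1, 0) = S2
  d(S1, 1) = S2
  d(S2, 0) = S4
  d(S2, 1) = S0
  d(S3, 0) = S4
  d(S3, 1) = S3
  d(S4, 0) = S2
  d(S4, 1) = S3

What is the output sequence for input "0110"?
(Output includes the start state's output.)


Start: S0 (output X)
  --0--> S0 (output X)
  --1--> S3 (output X)
  --1--> S3 (output X)
  --0--> S4 (output X)

"XXXXX"


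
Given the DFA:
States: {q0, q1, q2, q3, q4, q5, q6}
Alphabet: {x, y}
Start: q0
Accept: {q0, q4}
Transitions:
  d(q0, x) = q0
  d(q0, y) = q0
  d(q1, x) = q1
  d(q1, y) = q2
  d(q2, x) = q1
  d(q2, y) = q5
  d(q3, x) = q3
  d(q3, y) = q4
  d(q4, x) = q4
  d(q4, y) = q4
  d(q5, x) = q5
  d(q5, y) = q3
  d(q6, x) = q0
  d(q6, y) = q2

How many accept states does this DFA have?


Accept states listed: {q0, q4}
Counting: q0(1) q4(2)

2


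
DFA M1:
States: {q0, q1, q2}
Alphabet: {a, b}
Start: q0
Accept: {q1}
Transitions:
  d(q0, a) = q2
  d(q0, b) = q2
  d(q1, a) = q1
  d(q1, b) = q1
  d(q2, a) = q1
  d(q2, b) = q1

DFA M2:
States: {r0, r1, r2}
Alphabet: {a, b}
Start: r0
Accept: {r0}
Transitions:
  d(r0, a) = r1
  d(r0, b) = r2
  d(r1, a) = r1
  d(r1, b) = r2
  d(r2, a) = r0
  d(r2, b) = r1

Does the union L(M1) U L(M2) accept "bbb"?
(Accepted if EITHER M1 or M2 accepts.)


M1: final=q1 accepted=True
M2: final=r2 accepted=False

Yes, union accepts


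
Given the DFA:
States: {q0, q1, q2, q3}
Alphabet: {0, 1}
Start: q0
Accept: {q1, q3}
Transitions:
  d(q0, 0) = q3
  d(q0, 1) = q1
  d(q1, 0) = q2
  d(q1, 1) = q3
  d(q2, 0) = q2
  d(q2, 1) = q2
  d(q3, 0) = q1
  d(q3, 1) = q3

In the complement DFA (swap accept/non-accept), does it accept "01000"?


Trace: q0 -> q3 -> q3 -> q1 -> q2 -> q2
Final: q2
Original accept: {q1, q3}
Complement: q2 is not in original accept

Yes, complement accepts (original rejects)


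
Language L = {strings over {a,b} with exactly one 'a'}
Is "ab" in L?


count('a') = 1

Yes, "ab" is in L


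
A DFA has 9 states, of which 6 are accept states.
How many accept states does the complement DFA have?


Complement swaps accept and non-accept states.
9 - 6 = 3

3


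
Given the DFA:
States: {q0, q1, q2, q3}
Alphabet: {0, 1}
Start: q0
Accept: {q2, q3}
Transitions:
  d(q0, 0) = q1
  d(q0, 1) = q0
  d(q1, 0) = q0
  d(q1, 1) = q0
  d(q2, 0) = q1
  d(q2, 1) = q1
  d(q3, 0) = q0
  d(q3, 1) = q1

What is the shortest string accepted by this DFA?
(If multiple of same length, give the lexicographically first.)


BFS by string length (lex-first path to each state shown):
  len 0: q0<-""
  len 1: q0<-"1", q1<-"0"
  len 2: q0<-"00", q1<-"10"
  len 3: q0<-"001", q1<-"000"
  len 4: q0<-"0000", q1<-"0010"
  len 5: q0<-"00001", q1<-"00000"
  len 6: q0<-"000000", q1<-"000010"
  len 7: q0<-"0000001", q1<-"0000000"
  len 8: q0<-"00000000", q1<-"00000010"

No string accepted (empty language)


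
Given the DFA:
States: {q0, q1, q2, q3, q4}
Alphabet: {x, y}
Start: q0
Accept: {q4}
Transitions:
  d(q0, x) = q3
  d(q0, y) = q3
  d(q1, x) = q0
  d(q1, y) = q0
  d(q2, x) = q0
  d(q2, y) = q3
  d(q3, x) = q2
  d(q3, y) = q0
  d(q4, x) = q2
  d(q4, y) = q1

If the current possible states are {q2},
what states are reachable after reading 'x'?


Apply transition on 'x' from each current state:
  d(q2, x) = q0

{q0}


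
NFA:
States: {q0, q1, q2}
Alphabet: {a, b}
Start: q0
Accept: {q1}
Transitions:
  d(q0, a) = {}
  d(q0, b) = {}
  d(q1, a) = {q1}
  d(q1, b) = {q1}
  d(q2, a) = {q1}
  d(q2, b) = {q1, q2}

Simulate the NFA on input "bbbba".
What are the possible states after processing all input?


Start: {q0}
  --b--> {}
  --b--> {}
  --b--> {}
  --b--> {}
  --a--> {}

{} (empty set, no valid transitions)


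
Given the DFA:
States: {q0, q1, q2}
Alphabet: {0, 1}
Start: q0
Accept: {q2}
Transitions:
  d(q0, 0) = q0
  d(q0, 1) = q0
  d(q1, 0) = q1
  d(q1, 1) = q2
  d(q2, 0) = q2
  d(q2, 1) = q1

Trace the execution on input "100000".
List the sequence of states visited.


Input: 100000
d(q0, 1) = q0
d(q0, 0) = q0
d(q0, 0) = q0
d(q0, 0) = q0
d(q0, 0) = q0
d(q0, 0) = q0


q0 -> q0 -> q0 -> q0 -> q0 -> q0 -> q0


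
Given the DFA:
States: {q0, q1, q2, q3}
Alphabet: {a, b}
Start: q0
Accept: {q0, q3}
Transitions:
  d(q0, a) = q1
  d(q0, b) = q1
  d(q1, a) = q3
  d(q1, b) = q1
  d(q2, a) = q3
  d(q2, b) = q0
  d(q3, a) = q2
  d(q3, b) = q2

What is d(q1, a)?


Looking up transition d(q1, a)

q3


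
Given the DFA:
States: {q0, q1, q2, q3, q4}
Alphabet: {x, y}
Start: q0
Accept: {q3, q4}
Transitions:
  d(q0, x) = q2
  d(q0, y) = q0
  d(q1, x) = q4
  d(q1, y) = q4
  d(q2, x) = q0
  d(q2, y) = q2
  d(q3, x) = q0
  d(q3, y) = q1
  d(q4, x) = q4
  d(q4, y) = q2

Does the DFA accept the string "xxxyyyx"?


Trace: q0 -> q2 -> q0 -> q2 -> q2 -> q2 -> q2 -> q0
Final state: q0
Accept states: {q3, q4}

No, rejected (final state q0 is not an accept state)


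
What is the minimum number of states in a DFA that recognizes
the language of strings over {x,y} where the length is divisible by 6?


States track (length) mod 6.
Need 6 states: one per remainder 0..5; accept = remainder 0.

6


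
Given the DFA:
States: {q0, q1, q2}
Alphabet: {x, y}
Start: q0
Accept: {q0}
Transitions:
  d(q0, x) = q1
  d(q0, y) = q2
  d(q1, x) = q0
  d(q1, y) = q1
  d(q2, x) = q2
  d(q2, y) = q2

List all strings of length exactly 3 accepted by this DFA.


All strings of length 3: 8 total
Accepted: 1

"xyx"


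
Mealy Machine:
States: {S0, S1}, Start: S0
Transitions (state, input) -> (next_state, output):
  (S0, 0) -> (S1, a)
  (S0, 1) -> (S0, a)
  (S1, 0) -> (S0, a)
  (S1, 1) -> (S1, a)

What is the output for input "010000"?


Step-by-step:
  (S0, 0) -> (S1, a)
  (S1, 1) -> (S1, a)
  (S1, 0) -> (S0, a)
  (S0, 0) -> (S1, a)
  (S1, 0) -> (S0, a)
  (S0, 0) -> (S1, a)

"aaaaaa"


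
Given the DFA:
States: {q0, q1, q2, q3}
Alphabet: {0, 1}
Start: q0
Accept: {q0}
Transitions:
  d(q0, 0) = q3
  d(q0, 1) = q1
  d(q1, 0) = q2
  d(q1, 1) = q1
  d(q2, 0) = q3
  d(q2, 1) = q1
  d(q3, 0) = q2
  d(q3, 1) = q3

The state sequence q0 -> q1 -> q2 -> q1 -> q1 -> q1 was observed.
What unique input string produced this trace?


Trace back each transition to find the symbol:
  q0 --[1]--> q1
  q1 --[0]--> q2
  q2 --[1]--> q1
  q1 --[1]--> q1
  q1 --[1]--> q1

"10111"


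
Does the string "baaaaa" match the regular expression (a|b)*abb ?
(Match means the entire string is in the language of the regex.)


|string| = 6; first = 'b'; last = 'a'

No, "baaaaa" does not match (a|b)*abb


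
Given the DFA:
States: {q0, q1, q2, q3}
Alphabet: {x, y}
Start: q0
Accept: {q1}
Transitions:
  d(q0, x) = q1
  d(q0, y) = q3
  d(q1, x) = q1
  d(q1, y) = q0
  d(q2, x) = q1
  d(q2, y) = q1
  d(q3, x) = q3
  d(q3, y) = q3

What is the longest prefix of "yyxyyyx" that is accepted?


Run the DFA, marking each prefix where the state is accepting:
  "" -> q0 [reject]
  "y" -> q3 [reject]
  "yy" -> q3 [reject]
  "yyx" -> q3 [reject]
  "yyxy" -> q3 [reject]
  "yyxyy" -> q3 [reject]
  "yyxyyy" -> q3 [reject]
  "yyxyyyx" -> q3 [reject]

No prefix is accepted


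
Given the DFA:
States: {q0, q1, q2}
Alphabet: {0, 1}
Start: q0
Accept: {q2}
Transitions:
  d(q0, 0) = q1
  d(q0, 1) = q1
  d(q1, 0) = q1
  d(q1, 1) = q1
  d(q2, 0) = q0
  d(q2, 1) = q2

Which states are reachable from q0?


BFS from q0:
  layer 0: {q0}
  layer 1: {q1}

{q0, q1}


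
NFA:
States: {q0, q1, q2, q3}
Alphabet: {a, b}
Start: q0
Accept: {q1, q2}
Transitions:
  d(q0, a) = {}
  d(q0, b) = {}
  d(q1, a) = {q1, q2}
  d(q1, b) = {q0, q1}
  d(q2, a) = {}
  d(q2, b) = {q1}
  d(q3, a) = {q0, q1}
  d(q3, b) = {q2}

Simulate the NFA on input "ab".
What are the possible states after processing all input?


Start: {q0}
  --a--> {}
  --b--> {}

{} (empty set, no valid transitions)


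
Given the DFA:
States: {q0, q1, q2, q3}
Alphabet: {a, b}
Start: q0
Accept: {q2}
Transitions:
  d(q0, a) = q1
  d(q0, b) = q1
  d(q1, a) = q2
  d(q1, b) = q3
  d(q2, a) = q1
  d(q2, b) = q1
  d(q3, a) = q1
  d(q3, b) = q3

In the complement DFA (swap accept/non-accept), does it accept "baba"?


Trace: q0 -> q1 -> q2 -> q1 -> q2
Final: q2
Original accept: {q2}
Complement: q2 is in original accept

No, complement rejects (original accepts)


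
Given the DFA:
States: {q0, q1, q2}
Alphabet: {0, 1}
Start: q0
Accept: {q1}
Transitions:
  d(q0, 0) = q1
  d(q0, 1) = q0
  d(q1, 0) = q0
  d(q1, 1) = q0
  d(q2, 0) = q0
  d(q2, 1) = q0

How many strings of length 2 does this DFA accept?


Enumerating all length-2 strings:
  "00" -> q0 [reject]
  "01" -> q0 [reject]
  "10" -> q1 [accept]
  "11" -> q0 [reject]

1 out of 4


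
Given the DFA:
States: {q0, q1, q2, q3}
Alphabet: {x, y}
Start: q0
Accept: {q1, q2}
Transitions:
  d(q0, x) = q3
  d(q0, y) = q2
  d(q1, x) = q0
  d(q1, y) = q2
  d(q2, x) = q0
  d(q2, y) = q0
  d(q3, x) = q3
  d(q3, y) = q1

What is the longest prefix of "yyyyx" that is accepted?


Run the DFA, marking each prefix where the state is accepting:
  "" -> q0 [reject]
  "y" -> q2 [accept]
  "yy" -> q0 [reject]
  "yyy" -> q2 [accept]
  "yyyy" -> q0 [reject]
  "yyyyx" -> q3 [reject]

"yyy"


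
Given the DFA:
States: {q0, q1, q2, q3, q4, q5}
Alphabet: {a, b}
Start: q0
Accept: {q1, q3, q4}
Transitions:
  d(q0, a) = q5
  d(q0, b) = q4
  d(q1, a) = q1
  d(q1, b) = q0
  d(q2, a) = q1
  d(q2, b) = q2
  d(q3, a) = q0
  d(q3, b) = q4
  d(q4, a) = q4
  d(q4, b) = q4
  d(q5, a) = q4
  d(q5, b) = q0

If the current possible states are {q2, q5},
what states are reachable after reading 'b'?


Apply transition on 'b' from each current state:
  d(q2, b) = q2
  d(q5, b) = q0

{q0, q2}


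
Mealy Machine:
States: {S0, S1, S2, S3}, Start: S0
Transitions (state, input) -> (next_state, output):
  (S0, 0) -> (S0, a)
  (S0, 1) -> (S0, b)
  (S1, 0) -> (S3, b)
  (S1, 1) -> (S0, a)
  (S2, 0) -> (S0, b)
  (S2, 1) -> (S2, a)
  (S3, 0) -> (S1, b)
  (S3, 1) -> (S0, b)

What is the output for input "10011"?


Step-by-step:
  (S0, 1) -> (S0, b)
  (S0, 0) -> (S0, a)
  (S0, 0) -> (S0, a)
  (S0, 1) -> (S0, b)
  (S0, 1) -> (S0, b)

"baabb"


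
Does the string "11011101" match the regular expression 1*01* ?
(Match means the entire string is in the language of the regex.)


|string| = 8; first = '1'; last = '1'

No, "11011101" does not match 1*01*


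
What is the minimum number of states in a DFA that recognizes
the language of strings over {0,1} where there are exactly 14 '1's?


States: count = 0, 1, ..., 14 (that's 15 states), plus a dead state for count > 14.
Total: 15 + 1 = 16. Accept = count-14 state.

16


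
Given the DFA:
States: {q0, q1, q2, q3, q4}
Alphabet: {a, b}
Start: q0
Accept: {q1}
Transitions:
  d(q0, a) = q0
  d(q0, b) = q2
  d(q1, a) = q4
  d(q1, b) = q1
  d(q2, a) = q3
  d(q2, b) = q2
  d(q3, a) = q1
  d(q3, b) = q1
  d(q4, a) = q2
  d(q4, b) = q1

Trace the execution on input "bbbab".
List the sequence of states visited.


Input: bbbab
d(q0, b) = q2
d(q2, b) = q2
d(q2, b) = q2
d(q2, a) = q3
d(q3, b) = q1


q0 -> q2 -> q2 -> q2 -> q3 -> q1


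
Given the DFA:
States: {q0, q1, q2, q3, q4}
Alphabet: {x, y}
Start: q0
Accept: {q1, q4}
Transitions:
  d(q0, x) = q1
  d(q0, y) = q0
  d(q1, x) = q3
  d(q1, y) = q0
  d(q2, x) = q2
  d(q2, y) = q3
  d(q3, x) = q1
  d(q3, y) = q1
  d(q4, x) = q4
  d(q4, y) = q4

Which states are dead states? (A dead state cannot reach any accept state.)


Forward reachability from each state:
  q0 -> reaches accept state q1 (live)
  q1 -> reaches accept state q1 (live)
  q2 -> reaches accept state q1 (live)
  q3 -> reaches accept state q1 (live)
  q4 -> reaches accept state q4 (live)

None (all states can reach an accept state)


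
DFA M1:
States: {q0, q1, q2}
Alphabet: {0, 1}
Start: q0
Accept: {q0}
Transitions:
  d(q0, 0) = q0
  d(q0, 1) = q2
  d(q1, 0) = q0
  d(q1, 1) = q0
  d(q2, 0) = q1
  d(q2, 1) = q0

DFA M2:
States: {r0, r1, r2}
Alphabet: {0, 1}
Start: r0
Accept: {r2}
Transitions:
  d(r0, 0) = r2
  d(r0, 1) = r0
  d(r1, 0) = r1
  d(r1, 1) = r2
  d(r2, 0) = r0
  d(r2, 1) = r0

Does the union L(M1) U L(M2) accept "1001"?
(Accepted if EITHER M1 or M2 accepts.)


M1: final=q2 accepted=False
M2: final=r0 accepted=False

No, union rejects (neither accepts)


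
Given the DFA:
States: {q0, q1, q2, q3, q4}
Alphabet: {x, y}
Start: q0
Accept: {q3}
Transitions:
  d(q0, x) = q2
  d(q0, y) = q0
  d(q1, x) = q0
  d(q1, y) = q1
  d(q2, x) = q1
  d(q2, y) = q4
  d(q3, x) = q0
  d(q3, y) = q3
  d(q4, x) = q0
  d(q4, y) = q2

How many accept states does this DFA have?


Accept states listed: {q3}
Counting: q3(1)

1


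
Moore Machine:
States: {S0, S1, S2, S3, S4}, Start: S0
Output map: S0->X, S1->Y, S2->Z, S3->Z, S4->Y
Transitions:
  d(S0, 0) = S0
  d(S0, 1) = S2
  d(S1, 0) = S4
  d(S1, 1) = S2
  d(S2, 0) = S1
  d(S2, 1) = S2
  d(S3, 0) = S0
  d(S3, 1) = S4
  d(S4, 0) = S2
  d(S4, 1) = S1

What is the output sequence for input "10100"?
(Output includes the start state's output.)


Start: S0 (output X)
  --1--> S2 (output Z)
  --0--> S1 (output Y)
  --1--> S2 (output Z)
  --0--> S1 (output Y)
  --0--> S4 (output Y)

"XZYZYY"


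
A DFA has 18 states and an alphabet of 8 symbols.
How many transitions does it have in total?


Each state has exactly one transition per symbol.
18 * 8 = 144

144


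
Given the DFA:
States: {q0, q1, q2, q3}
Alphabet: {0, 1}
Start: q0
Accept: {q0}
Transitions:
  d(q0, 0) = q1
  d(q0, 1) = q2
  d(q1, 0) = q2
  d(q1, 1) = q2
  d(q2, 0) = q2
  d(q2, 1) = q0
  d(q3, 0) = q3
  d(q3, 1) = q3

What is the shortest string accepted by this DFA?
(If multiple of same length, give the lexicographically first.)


BFS by string length (lex-first path to each state shown):
  len 0: q0<-""
Found accept state at length 0.

"" (empty string)


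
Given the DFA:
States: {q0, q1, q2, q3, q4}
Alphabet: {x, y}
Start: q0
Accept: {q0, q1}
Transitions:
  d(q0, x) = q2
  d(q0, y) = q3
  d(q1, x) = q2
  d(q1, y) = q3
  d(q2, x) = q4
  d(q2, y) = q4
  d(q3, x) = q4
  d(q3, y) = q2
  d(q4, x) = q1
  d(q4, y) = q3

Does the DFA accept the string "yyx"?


Trace: q0 -> q3 -> q2 -> q4
Final state: q4
Accept states: {q0, q1}

No, rejected (final state q4 is not an accept state)


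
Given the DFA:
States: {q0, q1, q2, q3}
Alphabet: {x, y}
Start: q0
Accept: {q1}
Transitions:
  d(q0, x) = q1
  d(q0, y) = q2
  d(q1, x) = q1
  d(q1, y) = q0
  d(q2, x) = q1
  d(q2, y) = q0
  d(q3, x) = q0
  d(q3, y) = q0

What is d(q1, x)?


Looking up transition d(q1, x)

q1


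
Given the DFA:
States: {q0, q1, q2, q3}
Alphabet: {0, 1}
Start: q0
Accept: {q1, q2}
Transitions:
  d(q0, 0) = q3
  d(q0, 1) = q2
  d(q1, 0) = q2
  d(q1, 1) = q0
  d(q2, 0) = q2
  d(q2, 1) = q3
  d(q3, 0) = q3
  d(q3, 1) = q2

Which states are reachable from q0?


BFS from q0:
  layer 0: {q0}
  layer 1: {q2, q3}

{q0, q2, q3}


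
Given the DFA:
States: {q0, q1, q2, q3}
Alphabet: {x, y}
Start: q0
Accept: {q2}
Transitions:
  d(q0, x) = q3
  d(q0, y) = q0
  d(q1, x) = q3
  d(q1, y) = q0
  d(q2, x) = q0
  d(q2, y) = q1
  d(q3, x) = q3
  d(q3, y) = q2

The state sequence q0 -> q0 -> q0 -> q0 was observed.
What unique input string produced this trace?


Trace back each transition to find the symbol:
  q0 --[y]--> q0
  q0 --[y]--> q0
  q0 --[y]--> q0

"yyy"


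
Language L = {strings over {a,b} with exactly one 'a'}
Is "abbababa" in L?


count('a') = 4

No, "abbababa" is not in L


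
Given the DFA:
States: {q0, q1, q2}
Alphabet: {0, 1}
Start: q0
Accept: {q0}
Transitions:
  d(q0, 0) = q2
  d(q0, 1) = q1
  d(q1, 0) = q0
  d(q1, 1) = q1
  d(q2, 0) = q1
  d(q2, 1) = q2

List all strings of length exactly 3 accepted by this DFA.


All strings of length 3: 8 total
Accepted: 2

"000", "110"


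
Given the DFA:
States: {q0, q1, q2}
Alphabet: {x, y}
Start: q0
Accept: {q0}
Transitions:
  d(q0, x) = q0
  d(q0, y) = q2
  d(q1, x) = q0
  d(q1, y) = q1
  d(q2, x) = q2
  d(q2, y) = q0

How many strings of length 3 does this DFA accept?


Enumerating all length-3 strings:
  "xxx" -> q0 [accept]
  "xxy" -> q2 [reject]
  "xyx" -> q2 [reject]
  "xyy" -> q0 [accept]
  "yxx" -> q2 [reject]
  "yxy" -> q0 [accept]
  "yyx" -> q0 [accept]
  "yyy" -> q2 [reject]

4 out of 8


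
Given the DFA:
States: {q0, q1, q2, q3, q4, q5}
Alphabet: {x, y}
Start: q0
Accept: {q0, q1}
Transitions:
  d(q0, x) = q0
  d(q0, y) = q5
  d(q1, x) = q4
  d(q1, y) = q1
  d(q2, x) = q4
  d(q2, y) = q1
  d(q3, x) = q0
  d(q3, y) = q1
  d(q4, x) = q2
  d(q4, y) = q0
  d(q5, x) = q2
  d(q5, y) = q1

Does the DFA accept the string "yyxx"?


Trace: q0 -> q5 -> q1 -> q4 -> q2
Final state: q2
Accept states: {q0, q1}

No, rejected (final state q2 is not an accept state)


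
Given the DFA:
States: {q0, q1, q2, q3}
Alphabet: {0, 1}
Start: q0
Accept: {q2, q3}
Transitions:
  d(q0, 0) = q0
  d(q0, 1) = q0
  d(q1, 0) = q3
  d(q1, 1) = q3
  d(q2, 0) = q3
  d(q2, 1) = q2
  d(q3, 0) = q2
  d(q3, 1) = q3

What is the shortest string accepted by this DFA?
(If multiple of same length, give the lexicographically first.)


BFS by string length (lex-first path to each state shown):
  len 0: q0<-""
  len 1: q0<-"0"
  len 2: q0<-"00"
  len 3: q0<-"000"
  len 4: q0<-"0000"
  len 5: q0<-"00000"
  len 6: q0<-"000000"
  len 7: q0<-"0000000"
  len 8: q0<-"00000000"

No string accepted (empty language)


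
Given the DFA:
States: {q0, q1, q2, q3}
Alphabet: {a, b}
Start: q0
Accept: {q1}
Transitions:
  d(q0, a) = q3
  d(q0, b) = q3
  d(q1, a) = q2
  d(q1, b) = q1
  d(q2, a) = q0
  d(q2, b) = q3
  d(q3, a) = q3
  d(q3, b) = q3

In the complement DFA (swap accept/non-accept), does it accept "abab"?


Trace: q0 -> q3 -> q3 -> q3 -> q3
Final: q3
Original accept: {q1}
Complement: q3 is not in original accept

Yes, complement accepts (original rejects)


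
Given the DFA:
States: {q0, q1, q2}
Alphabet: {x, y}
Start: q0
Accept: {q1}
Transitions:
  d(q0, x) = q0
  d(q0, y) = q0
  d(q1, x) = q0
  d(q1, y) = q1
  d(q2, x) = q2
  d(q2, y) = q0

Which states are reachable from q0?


BFS from q0:
  layer 0: {q0}

{q0}


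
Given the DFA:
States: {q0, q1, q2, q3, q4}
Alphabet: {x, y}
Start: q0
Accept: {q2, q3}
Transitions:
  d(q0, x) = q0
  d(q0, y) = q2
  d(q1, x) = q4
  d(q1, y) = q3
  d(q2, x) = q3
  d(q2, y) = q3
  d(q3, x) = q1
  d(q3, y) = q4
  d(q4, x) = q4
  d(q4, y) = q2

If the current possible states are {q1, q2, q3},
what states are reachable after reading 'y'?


Apply transition on 'y' from each current state:
  d(q1, y) = q3
  d(q2, y) = q3
  d(q3, y) = q4

{q3, q4}


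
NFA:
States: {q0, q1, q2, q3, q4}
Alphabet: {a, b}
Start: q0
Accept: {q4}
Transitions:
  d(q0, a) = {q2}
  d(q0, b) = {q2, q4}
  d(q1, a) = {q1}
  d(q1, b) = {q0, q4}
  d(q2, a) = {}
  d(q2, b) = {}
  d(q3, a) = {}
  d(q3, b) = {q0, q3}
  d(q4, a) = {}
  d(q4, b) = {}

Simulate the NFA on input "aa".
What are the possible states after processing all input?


Start: {q0}
  --a--> {q2}
  --a--> {}

{} (empty set, no valid transitions)


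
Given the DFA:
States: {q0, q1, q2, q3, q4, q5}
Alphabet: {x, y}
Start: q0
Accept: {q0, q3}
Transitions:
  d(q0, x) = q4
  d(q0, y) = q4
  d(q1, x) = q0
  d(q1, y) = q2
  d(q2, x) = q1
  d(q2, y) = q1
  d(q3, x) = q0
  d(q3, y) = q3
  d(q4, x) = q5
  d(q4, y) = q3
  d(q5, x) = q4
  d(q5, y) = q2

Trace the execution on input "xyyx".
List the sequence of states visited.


Input: xyyx
d(q0, x) = q4
d(q4, y) = q3
d(q3, y) = q3
d(q3, x) = q0


q0 -> q4 -> q3 -> q3 -> q0


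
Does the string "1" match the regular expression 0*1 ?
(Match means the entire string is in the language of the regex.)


|string| = 1; first = '1'; last = '1'

Yes, "1" matches 0*1


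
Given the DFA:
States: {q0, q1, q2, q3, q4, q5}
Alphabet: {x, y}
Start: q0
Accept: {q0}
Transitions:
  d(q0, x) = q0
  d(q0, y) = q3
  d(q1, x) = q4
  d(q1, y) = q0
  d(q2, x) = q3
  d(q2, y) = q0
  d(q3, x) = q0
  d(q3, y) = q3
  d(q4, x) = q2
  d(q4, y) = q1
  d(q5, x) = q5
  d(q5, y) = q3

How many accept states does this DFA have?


Accept states listed: {q0}
Counting: q0(1)

1


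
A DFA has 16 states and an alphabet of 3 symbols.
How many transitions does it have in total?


Each state has exactly one transition per symbol.
16 * 3 = 48

48


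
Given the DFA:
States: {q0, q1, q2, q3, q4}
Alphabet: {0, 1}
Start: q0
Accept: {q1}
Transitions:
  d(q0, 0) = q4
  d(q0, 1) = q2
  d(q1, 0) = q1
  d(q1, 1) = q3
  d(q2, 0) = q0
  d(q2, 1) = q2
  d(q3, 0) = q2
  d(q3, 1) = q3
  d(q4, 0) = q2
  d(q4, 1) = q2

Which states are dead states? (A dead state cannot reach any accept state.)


Forward reachability from each state:
  q0 -> reaches {q0, q2, q4}, no accept state (dead)
  q1 -> reaches accept state q1 (live)
  q2 -> reaches {q0, q2, q4}, no accept state (dead)
  q3 -> reaches {q0, q2, q3, q4}, no accept state (dead)
  q4 -> reaches {q0, q2, q4}, no accept state (dead)

{q0, q2, q3, q4}


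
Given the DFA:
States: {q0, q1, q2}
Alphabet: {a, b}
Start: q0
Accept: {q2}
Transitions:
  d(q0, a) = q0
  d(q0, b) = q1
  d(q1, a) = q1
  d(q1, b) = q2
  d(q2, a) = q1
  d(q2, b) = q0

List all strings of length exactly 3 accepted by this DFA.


All strings of length 3: 8 total
Accepted: 2

"abb", "bab"


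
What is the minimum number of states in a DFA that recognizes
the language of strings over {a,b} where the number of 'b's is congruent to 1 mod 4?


States track (count of 'b') mod 4.
Need 4 states: one per remainder 0..3; accept = remainder 1.

4


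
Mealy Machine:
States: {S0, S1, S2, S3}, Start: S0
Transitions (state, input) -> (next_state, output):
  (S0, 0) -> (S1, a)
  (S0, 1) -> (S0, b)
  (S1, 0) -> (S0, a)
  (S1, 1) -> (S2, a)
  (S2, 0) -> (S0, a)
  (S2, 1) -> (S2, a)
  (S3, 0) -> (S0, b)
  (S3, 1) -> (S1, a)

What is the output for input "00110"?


Step-by-step:
  (S0, 0) -> (S1, a)
  (S1, 0) -> (S0, a)
  (S0, 1) -> (S0, b)
  (S0, 1) -> (S0, b)
  (S0, 0) -> (S1, a)

"aabba"


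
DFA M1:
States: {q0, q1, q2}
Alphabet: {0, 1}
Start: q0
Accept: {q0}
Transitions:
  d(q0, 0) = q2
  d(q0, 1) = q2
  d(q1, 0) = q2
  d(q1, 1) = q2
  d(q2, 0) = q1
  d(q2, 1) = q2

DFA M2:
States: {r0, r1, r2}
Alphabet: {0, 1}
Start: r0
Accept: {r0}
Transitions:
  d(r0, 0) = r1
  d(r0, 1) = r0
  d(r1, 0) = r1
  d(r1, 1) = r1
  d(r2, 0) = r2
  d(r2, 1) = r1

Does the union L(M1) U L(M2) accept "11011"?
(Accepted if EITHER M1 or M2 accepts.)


M1: final=q2 accepted=False
M2: final=r1 accepted=False

No, union rejects (neither accepts)


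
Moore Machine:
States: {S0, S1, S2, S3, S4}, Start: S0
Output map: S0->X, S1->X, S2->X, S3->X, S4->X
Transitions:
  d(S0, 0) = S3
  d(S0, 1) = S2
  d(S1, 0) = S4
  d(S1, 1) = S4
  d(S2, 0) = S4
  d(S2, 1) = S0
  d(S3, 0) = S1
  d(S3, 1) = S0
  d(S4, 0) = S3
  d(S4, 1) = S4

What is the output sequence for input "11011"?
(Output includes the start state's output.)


Start: S0 (output X)
  --1--> S2 (output X)
  --1--> S0 (output X)
  --0--> S3 (output X)
  --1--> S0 (output X)
  --1--> S2 (output X)

"XXXXXX"


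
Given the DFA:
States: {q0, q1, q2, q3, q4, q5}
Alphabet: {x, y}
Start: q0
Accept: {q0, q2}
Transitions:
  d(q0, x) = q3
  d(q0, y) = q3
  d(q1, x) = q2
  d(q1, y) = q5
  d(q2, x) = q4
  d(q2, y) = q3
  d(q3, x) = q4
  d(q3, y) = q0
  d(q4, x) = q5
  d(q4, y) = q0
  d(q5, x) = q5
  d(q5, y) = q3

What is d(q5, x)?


Looking up transition d(q5, x)

q5


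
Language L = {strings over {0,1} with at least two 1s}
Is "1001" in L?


count('1') = 2

Yes, "1001" is in L


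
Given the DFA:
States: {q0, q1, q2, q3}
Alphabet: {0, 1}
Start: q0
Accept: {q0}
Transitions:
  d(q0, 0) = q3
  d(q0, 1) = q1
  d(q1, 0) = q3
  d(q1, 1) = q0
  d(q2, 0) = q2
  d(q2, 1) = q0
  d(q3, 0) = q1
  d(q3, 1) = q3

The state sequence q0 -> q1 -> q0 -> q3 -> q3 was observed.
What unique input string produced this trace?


Trace back each transition to find the symbol:
  q0 --[1]--> q1
  q1 --[1]--> q0
  q0 --[0]--> q3
  q3 --[1]--> q3

"1101"


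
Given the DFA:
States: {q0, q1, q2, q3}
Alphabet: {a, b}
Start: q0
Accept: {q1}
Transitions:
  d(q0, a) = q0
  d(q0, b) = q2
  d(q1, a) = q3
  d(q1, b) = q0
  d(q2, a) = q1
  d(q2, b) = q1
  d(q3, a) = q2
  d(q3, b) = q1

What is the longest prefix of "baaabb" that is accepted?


Run the DFA, marking each prefix where the state is accepting:
  "" -> q0 [reject]
  "b" -> q2 [reject]
  "ba" -> q1 [accept]
  "baa" -> q3 [reject]
  "baaa" -> q2 [reject]
  "baaab" -> q1 [accept]
  "baaabb" -> q0 [reject]

"baaab"


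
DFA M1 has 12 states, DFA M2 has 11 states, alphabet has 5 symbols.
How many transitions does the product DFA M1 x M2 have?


Product DFA has 12 * 11 = 132 states.
Each has 5 transitions: 132 * 5 = 660

660


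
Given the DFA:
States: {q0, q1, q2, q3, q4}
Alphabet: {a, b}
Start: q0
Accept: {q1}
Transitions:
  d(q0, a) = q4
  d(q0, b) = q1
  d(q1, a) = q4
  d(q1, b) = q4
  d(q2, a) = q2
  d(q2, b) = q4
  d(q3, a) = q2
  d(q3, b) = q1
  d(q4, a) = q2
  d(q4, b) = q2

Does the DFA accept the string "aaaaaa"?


Trace: q0 -> q4 -> q2 -> q2 -> q2 -> q2 -> q2
Final state: q2
Accept states: {q1}

No, rejected (final state q2 is not an accept state)


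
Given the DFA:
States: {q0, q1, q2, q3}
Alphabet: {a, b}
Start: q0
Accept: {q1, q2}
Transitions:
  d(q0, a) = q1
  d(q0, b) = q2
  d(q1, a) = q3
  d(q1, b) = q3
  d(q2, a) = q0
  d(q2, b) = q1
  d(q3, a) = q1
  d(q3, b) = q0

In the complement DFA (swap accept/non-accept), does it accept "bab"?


Trace: q0 -> q2 -> q0 -> q2
Final: q2
Original accept: {q1, q2}
Complement: q2 is in original accept

No, complement rejects (original accepts)


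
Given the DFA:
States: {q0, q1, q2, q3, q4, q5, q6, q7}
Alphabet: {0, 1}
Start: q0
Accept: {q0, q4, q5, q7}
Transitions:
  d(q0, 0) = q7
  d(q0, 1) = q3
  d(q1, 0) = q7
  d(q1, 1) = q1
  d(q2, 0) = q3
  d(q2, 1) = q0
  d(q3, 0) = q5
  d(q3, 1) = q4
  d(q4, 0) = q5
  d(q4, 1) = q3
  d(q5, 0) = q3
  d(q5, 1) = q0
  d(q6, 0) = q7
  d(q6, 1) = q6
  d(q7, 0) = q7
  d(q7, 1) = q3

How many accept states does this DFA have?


Accept states listed: {q0, q4, q5, q7}
Counting: q0(1) q4(2) q5(3) q7(4)

4


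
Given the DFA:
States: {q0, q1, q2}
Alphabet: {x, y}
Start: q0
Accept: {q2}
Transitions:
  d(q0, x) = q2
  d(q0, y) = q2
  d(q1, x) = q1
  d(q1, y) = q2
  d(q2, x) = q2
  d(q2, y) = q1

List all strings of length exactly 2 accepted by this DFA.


All strings of length 2: 4 total
Accepted: 2

"xx", "yx"


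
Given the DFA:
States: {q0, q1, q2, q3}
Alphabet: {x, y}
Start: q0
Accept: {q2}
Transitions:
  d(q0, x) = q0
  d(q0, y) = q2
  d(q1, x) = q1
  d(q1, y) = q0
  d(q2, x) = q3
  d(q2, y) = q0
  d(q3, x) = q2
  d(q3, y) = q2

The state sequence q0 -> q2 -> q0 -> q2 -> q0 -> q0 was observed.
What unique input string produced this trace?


Trace back each transition to find the symbol:
  q0 --[y]--> q2
  q2 --[y]--> q0
  q0 --[y]--> q2
  q2 --[y]--> q0
  q0 --[x]--> q0

"yyyyx"


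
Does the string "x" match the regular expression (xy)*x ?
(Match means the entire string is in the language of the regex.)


|string| = 1; first = 'x'; last = 'x'

Yes, "x" matches (xy)*x


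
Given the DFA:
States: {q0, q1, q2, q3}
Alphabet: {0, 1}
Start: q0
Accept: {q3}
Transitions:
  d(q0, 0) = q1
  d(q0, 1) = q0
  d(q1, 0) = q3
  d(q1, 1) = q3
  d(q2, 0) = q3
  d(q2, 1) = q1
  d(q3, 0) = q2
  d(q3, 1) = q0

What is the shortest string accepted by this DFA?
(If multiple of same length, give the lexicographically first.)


BFS by string length (lex-first path to each state shown):
  len 0: q0<-""
  len 1: q0<-"1", q1<-"0"
  len 2: q0<-"11", q1<-"10", q3<-"00"
Found accept state at length 2.

"00"


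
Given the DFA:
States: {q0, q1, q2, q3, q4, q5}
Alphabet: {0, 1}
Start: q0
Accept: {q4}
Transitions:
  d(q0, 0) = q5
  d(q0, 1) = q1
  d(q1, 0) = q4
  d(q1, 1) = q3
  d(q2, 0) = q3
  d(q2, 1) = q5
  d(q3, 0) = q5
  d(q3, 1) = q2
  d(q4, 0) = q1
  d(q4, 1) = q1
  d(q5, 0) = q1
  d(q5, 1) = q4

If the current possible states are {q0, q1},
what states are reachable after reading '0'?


Apply transition on '0' from each current state:
  d(q0, 0) = q5
  d(q1, 0) = q4

{q4, q5}


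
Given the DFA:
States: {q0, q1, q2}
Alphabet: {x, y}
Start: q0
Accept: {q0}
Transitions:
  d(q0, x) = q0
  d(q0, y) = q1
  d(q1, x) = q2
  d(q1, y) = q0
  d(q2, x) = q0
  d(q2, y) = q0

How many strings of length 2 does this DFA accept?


Enumerating all length-2 strings:
  "xx" -> q0 [accept]
  "xy" -> q1 [reject]
  "yx" -> q2 [reject]
  "yy" -> q0 [accept]

2 out of 4


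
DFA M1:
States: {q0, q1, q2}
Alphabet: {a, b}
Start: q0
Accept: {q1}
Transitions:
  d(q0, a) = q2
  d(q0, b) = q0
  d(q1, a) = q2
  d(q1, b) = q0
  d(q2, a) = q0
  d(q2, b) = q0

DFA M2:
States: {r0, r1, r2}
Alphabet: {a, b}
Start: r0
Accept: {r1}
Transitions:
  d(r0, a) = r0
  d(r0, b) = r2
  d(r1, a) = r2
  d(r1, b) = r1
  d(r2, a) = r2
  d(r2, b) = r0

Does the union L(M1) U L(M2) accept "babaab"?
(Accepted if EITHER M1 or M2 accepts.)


M1: final=q0 accepted=False
M2: final=r2 accepted=False

No, union rejects (neither accepts)


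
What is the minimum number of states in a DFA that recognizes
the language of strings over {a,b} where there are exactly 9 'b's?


States: count = 0, 1, ..., 9 (that's 10 states), plus a dead state for count > 9.
Total: 10 + 1 = 11. Accept = count-9 state.

11


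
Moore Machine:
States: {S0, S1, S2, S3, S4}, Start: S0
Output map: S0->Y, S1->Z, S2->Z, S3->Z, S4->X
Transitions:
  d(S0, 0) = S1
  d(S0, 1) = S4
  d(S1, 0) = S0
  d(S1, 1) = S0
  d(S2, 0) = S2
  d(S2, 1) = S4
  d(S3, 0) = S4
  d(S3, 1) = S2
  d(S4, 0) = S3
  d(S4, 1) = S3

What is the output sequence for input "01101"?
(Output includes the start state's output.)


Start: S0 (output Y)
  --0--> S1 (output Z)
  --1--> S0 (output Y)
  --1--> S4 (output X)
  --0--> S3 (output Z)
  --1--> S2 (output Z)

"YZYXZZ"


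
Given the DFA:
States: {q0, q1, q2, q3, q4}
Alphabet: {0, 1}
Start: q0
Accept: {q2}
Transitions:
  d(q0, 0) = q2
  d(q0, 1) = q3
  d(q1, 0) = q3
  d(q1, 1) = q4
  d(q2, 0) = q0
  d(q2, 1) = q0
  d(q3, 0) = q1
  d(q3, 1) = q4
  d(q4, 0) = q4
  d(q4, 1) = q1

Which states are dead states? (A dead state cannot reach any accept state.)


Forward reachability from each state:
  q0 -> reaches accept state q2 (live)
  q1 -> reaches {q1, q3, q4}, no accept state (dead)
  q2 -> reaches accept state q2 (live)
  q3 -> reaches {q1, q3, q4}, no accept state (dead)
  q4 -> reaches {q1, q3, q4}, no accept state (dead)

{q1, q3, q4}


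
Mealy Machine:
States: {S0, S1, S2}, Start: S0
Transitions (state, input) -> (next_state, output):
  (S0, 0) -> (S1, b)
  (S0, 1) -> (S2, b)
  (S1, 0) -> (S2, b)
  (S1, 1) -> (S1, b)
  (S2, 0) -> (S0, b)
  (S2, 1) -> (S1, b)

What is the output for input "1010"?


Step-by-step:
  (S0, 1) -> (S2, b)
  (S2, 0) -> (S0, b)
  (S0, 1) -> (S2, b)
  (S2, 0) -> (S0, b)

"bbbb"


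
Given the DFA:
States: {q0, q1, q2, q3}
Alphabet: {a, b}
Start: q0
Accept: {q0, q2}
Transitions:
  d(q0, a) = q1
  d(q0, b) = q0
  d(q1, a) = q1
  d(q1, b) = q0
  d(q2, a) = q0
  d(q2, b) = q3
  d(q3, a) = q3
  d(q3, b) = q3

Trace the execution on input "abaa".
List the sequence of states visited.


Input: abaa
d(q0, a) = q1
d(q1, b) = q0
d(q0, a) = q1
d(q1, a) = q1


q0 -> q1 -> q0 -> q1 -> q1


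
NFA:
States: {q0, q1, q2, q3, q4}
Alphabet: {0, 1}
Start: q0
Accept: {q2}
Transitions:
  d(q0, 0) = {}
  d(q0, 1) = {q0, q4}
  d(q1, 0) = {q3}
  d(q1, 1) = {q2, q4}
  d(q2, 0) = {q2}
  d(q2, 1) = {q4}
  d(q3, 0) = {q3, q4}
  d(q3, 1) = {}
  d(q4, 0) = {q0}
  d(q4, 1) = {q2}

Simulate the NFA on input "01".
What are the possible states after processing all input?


Start: {q0}
  --0--> {}
  --1--> {}

{} (empty set, no valid transitions)


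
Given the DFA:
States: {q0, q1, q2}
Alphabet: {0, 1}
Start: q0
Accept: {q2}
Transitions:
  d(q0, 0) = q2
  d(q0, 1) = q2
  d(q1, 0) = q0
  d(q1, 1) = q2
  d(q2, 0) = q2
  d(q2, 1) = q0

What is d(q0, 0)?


Looking up transition d(q0, 0)

q2


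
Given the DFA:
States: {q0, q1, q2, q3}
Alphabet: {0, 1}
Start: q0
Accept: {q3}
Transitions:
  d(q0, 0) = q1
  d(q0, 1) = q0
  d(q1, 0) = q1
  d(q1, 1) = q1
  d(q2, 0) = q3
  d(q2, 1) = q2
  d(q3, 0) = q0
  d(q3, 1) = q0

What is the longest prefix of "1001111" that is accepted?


Run the DFA, marking each prefix where the state is accepting:
  "" -> q0 [reject]
  "1" -> q0 [reject]
  "10" -> q1 [reject]
  "100" -> q1 [reject]
  "1001" -> q1 [reject]
  "10011" -> q1 [reject]
  "100111" -> q1 [reject]
  "1001111" -> q1 [reject]

No prefix is accepted


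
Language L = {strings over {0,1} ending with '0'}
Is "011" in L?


last symbol = '1'

No, "011" is not in L


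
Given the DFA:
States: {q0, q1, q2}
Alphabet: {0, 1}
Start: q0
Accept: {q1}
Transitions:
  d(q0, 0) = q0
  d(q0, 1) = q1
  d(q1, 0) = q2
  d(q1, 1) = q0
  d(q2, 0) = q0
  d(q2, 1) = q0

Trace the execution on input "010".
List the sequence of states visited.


Input: 010
d(q0, 0) = q0
d(q0, 1) = q1
d(q1, 0) = q2


q0 -> q0 -> q1 -> q2


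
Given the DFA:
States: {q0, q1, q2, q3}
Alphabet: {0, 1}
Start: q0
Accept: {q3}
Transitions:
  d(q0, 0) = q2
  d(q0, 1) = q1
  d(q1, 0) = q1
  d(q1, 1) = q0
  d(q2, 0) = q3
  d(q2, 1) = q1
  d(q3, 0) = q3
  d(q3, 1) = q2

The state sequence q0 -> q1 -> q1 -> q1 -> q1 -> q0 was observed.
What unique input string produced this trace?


Trace back each transition to find the symbol:
  q0 --[1]--> q1
  q1 --[0]--> q1
  q1 --[0]--> q1
  q1 --[0]--> q1
  q1 --[1]--> q0

"10001"


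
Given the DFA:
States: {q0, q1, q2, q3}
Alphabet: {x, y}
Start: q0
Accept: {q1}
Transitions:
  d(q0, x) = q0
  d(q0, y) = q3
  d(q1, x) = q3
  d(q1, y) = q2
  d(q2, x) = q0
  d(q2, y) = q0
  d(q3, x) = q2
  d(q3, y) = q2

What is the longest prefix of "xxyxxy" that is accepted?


Run the DFA, marking each prefix where the state is accepting:
  "" -> q0 [reject]
  "x" -> q0 [reject]
  "xx" -> q0 [reject]
  "xxy" -> q3 [reject]
  "xxyx" -> q2 [reject]
  "xxyxx" -> q0 [reject]
  "xxyxxy" -> q3 [reject]

No prefix is accepted


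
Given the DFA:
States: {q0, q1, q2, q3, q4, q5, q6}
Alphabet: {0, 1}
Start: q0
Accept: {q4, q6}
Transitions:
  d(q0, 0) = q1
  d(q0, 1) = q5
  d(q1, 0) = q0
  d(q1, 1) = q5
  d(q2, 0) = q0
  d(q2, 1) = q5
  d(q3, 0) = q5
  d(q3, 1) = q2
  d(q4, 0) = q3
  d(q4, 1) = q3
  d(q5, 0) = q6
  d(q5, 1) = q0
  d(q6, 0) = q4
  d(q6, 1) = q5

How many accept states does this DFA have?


Accept states listed: {q4, q6}
Counting: q4(1) q6(2)

2


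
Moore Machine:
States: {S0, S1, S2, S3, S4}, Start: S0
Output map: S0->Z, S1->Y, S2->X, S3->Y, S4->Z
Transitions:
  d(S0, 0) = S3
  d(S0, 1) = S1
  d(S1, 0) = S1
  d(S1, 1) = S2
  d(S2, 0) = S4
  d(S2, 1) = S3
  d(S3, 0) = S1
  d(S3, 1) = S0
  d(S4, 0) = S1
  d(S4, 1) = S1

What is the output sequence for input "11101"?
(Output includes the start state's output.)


Start: S0 (output Z)
  --1--> S1 (output Y)
  --1--> S2 (output X)
  --1--> S3 (output Y)
  --0--> S1 (output Y)
  --1--> S2 (output X)

"ZYXYYX"


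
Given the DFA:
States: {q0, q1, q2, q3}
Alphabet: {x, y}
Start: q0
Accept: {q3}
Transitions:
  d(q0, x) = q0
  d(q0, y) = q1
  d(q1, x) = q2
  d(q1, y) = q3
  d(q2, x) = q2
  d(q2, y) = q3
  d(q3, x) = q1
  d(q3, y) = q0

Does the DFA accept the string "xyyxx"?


Trace: q0 -> q0 -> q1 -> q3 -> q1 -> q2
Final state: q2
Accept states: {q3}

No, rejected (final state q2 is not an accept state)


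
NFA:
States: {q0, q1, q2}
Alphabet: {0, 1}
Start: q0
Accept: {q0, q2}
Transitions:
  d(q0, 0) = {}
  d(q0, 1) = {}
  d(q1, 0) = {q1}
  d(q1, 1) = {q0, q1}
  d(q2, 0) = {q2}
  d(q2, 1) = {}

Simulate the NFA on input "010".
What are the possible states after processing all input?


Start: {q0}
  --0--> {}
  --1--> {}
  --0--> {}

{} (empty set, no valid transitions)
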